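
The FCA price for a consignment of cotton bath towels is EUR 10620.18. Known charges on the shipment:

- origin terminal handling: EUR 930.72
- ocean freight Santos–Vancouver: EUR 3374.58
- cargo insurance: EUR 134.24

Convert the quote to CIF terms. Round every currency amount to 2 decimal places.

CIF price: EUR 15059.72

From FCA to CIF, the seller additionally bears: origin terminal, freight, insurance.
CIF price = 10620.18 + 930.72 + 3374.58 + 134.24 = 15059.72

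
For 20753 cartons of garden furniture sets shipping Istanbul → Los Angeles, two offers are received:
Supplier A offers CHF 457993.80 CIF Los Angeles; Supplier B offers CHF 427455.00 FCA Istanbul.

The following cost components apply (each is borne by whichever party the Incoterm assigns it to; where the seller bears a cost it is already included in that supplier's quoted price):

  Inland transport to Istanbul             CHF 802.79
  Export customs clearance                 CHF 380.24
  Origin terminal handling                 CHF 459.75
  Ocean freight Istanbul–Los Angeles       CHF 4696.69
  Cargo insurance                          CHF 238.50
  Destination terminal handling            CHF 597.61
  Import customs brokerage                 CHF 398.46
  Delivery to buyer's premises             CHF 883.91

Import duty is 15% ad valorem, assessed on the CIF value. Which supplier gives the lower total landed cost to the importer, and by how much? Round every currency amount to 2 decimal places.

Supplier A (CIF):
The CIF price already equals the CIF value: 457993.80
Import duty = 457993.80 × 15% = 68699.07
Buyer bears (A): 597.61 + 398.46 + 883.91 = 1879.98
Landed cost (A) = invoice 457993.80 + 1879.98 + duty 68699.07 = 528572.85
Supplier B (FCA):
CIF value = FCA price + origin terminal + freight + insurance = 427455.00 + 459.75 + 4696.69 + 238.50 = 432849.94
Import duty = 432849.94 × 15% = 64927.49
Buyer bears (B): 459.75 + 4696.69 + 238.50 + 597.61 + 398.46 + 883.91 = 7274.92
Landed cost (B) = invoice 427455.00 + 7274.92 + duty 64927.49 = 499657.41
Difference = |528572.85 − 499657.41| = 28915.44

Supplier B is cheaper by CHF 28915.44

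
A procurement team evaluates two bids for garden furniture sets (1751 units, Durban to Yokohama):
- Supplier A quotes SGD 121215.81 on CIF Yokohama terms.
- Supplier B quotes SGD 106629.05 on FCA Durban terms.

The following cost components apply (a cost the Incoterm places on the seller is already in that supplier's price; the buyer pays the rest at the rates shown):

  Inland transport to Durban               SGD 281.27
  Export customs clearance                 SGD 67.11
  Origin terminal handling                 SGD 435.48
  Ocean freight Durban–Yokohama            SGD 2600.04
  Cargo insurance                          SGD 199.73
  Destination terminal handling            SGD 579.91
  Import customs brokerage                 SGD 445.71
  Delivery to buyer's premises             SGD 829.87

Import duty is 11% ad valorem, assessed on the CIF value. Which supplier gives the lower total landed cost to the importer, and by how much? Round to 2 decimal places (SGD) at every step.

Supplier B is cheaper by SGD 12600.18

Supplier A (CIF):
The CIF price already equals the CIF value: 121215.81
Import duty = 121215.81 × 11% = 13333.74
Buyer bears (A): 579.91 + 445.71 + 829.87 = 1855.49
Landed cost (A) = invoice 121215.81 + 1855.49 + duty 13333.74 = 136405.04
Supplier B (FCA):
CIF value = FCA price + origin terminal + freight + insurance = 106629.05 + 435.48 + 2600.04 + 199.73 = 109864.30
Import duty = 109864.30 × 11% = 12085.07
Buyer bears (B): 435.48 + 2600.04 + 199.73 + 579.91 + 445.71 + 829.87 = 5090.74
Landed cost (B) = invoice 106629.05 + 5090.74 + duty 12085.07 = 123804.86
Difference = |136405.04 − 123804.86| = 12600.18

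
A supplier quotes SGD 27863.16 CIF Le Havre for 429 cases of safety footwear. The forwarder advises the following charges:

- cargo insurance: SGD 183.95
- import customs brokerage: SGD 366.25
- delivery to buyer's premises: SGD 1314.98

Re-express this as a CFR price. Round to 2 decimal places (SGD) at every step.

CFR price: SGD 27679.21

Not relevant to the conversion: delivery, brokerage — on the buyer under both terms; not part of either seller's price.
From CIF to CFR, the seller no longer bears: insurance.
CFR price = 27863.16 − 183.95 = 27679.21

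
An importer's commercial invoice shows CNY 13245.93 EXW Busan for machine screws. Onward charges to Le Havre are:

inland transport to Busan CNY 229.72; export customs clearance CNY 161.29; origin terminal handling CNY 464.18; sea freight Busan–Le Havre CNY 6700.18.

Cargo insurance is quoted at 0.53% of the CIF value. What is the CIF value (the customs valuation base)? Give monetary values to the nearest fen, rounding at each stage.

Let C be the CIF value. C = EXW price + pre-shipment costs + freight + 0.53% × C
C − 0.53% × C = 13245.93 + 229.72 + 161.29 + 464.18 + 6700.18
0.9947 × C = 20801.30
C = 20801.30 / 0.9947 = 20912.13
Insurance premium = 0.53% × 20912.13 = 110.83

CIF value: CNY 20912.13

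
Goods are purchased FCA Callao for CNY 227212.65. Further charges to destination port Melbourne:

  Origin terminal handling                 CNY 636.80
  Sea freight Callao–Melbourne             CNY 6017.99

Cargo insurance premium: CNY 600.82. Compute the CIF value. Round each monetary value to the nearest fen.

CIF value: CNY 234468.26

CIF = FCA price + pre-shipment costs + freight + insurance
CIF = 227212.65 + 636.80 + 6017.99 + 600.82 = 234468.26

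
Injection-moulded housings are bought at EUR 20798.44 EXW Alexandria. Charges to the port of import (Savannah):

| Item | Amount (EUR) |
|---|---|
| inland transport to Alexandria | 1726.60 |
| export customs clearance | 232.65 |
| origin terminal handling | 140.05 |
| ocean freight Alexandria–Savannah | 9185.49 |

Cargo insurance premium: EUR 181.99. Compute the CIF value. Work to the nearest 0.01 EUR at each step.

CIF = EXW price + pre-shipment costs + freight + insurance
CIF = 20798.44 + 1726.60 + 232.65 + 140.05 + 9185.49 + 181.99 = 32265.22

CIF value: EUR 32265.22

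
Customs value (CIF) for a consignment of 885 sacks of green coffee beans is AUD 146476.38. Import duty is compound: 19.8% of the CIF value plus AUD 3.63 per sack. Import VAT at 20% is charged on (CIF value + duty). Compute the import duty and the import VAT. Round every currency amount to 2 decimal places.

Ad valorem component: 146476.38 × 19.8% = 29002.32
Specific component: 885 × 3.63 = 3212.55
Import duty = 29002.32 + 3212.55 = 32214.87
VAT base = CIF + duty = 146476.38 + 32214.87 = 178691.25
Import VAT = 178691.25 × 20% = 35738.25

Import duty: AUD 32214.87; import VAT: AUD 35738.25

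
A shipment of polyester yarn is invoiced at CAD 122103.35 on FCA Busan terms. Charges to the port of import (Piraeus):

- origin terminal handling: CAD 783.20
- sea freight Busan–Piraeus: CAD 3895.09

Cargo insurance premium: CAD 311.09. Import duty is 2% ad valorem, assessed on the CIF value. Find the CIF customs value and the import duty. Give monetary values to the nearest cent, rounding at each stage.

CIF = FCA price + pre-shipment costs + freight + insurance
CIF = 122103.35 + 783.20 + 3895.09 + 311.09 = 127092.73
Import duty = 127092.73 × 2% = 2541.85

CIF value: CAD 127092.73; import duty: CAD 2541.85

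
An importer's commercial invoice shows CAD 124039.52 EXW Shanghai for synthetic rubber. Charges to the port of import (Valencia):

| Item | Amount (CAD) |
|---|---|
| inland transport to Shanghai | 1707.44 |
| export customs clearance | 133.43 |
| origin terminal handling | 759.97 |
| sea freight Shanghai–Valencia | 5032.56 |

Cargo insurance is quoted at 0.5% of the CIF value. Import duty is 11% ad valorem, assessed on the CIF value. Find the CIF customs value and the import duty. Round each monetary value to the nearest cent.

Let C be the CIF value. C = EXW price + pre-shipment costs + freight + 0.5% × C
C − 0.5% × C = 124039.52 + 1707.44 + 133.43 + 759.97 + 5032.56
0.995 × C = 131672.92
C = 131672.92 / 0.995 = 132334.59
Insurance premium = 0.5% × 132334.59 = 661.67
Import duty = 132334.59 × 11% = 14556.80

CIF value: CAD 132334.59; import duty: CAD 14556.80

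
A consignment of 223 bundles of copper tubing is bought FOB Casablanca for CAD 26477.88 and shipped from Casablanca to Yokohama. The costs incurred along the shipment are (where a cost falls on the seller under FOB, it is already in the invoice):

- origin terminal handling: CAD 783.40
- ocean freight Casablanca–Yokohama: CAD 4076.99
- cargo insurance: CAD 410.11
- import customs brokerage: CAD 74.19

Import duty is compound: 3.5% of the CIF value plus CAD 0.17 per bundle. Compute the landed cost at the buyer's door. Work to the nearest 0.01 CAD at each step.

FOB: the seller bears costs until goods are on board at the origin port; the buyer bears freight, insurance and all costs thereafter.
Already in the invoice (seller's account under FOB): origin terminal — exclude.
CIF value = FOB price + freight + insurance = 26477.88 + 4076.99 + 410.11 = 30964.98
Ad valorem component: 30964.98 × 3.5% = 1083.77
Specific component: 223 × 0.17 = 37.91
Import duty = 1083.77 + 37.91 = 1121.68
Buyer bears: freight 4076.99 + insurance 410.11 + brokerage 74.19 + duty 1121.68 = 5682.97
Landed cost = invoice 26477.88 + 5682.97 = 32160.85

Total landed cost: CAD 32160.85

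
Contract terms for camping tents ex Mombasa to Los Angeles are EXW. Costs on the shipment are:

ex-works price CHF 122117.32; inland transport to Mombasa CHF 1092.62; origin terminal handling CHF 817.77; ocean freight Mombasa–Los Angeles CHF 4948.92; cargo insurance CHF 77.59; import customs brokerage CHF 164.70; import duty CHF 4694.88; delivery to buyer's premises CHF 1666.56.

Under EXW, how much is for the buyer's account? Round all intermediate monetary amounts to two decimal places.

Buyer's account: CHF 13463.04

EXW: the seller makes goods available at their premises; the buyer bears all onward costs.
Seller's account: goods 122117.32 = 122117.32
Buyer's account: inland to port 1092.62 + origin terminal 817.77 + freight 4948.92 + insurance 77.59 + brokerage 164.70 + duty 4694.88 + delivery 1666.56 = 13463.04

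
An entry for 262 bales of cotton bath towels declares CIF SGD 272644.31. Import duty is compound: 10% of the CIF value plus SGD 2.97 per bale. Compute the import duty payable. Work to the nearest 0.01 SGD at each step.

Import duty: SGD 28042.57

Ad valorem component: 272644.31 × 10% = 27264.43
Specific component: 262 × 2.97 = 778.14
Import duty = 27264.43 + 778.14 = 28042.57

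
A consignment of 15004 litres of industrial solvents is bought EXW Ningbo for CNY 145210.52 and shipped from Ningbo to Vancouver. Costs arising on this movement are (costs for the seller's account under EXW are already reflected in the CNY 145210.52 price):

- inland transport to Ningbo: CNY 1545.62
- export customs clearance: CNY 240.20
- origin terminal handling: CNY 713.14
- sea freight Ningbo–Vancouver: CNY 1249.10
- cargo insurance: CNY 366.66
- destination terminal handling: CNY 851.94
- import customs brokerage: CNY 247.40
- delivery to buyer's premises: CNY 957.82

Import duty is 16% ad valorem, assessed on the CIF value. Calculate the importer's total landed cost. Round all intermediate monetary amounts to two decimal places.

Total landed cost: CNY 175274.44

EXW: the seller makes goods available at their premises; the buyer bears all onward costs.
CIF value = EXW price + inland to port + export clearance + origin terminal + freight + insurance = 145210.52 + 1545.62 + 240.20 + 713.14 + 1249.10 + 366.66 = 149325.24
Import duty = 149325.24 × 16% = 23892.04
Buyer bears: inland to port 1545.62 + export clearance 240.20 + origin terminal 713.14 + freight 1249.10 + insurance 366.66 + destination terminal 851.94 + brokerage 247.40 + delivery 957.82 + duty 23892.04 = 30063.92
Landed cost = invoice 145210.52 + 30063.92 = 175274.44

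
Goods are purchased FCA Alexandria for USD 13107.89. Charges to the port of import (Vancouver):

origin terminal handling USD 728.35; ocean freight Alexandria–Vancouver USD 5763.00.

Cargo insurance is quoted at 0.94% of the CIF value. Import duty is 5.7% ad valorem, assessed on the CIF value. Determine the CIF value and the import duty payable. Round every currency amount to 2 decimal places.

Let C be the CIF value. C = FCA price + pre-shipment costs + freight + 0.94% × C
C − 0.94% × C = 13107.89 + 728.35 + 5763.00
0.9906 × C = 19599.24
C = 19599.24 / 0.9906 = 19785.22
Insurance premium = 0.94% × 19785.22 = 185.98
Import duty = 19785.22 × 5.7% = 1127.76

CIF value: USD 19785.22; import duty: USD 1127.76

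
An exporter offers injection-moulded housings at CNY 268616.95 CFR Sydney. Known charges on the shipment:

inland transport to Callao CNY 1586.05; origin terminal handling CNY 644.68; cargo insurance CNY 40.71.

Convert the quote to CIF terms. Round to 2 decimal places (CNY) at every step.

Not relevant to the conversion: inland to port, origin terminal — on the seller under both CFR and CIF; already in the CFR price and stays in the CIF price.
From CFR to CIF, the seller additionally bears: insurance.
CIF price = 268616.95 + 40.71 = 268657.66

CIF price: CNY 268657.66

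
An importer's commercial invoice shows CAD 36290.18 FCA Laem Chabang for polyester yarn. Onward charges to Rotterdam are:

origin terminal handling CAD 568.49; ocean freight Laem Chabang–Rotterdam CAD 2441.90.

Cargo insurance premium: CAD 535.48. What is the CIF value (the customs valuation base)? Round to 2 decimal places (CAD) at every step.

CIF = FCA price + pre-shipment costs + freight + insurance
CIF = 36290.18 + 568.49 + 2441.90 + 535.48 = 39836.05

CIF value: CAD 39836.05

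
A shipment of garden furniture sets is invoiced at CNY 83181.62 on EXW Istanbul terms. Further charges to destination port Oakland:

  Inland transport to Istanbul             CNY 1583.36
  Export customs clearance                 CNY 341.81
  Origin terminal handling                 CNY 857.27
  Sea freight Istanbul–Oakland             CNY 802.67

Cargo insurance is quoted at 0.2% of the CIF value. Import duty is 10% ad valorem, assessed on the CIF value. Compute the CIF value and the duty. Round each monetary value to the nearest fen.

CIF value: CNY 86940.61; import duty: CNY 8694.06

Let C be the CIF value. C = EXW price + pre-shipment costs + freight + 0.2% × C
C − 0.2% × C = 83181.62 + 1583.36 + 341.81 + 857.27 + 802.67
0.998 × C = 86766.73
C = 86766.73 / 0.998 = 86940.61
Insurance premium = 0.2% × 86940.61 = 173.88
Import duty = 86940.61 × 10% = 8694.06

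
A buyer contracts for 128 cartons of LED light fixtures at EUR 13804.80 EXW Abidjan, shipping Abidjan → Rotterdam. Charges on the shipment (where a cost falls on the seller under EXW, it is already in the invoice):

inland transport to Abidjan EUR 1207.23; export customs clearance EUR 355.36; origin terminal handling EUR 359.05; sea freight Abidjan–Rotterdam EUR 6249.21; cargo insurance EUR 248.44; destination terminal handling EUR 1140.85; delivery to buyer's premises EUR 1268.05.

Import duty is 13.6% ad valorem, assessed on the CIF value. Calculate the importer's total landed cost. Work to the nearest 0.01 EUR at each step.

EXW: the seller makes goods available at their premises; the buyer bears all onward costs.
CIF value = EXW price + inland to port + export clearance + origin terminal + freight + insurance = 13804.80 + 1207.23 + 355.36 + 359.05 + 6249.21 + 248.44 = 22224.09
Import duty = 22224.09 × 13.6% = 3022.48
Buyer bears: inland to port 1207.23 + export clearance 355.36 + origin terminal 359.05 + freight 6249.21 + insurance 248.44 + destination terminal 1140.85 + delivery 1268.05 + duty 3022.48 = 13850.67
Landed cost = invoice 13804.80 + 13850.67 = 27655.47

Total landed cost: EUR 27655.47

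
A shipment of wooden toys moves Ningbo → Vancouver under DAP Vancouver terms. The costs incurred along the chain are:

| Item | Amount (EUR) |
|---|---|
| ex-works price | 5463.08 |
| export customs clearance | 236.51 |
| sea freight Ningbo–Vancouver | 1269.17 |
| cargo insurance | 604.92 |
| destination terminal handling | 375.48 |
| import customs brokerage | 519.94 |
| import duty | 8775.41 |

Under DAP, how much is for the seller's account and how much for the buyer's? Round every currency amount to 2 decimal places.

DAP: the seller bears all costs to the named destination except import duty and clearance.
Seller's account: goods 5463.08 + export clearance 236.51 + freight 1269.17 + insurance 604.92 + destination terminal 375.48 = 7949.16
Buyer's account: brokerage 519.94 + duty 8775.41 = 9295.35

Seller: EUR 7949.16; buyer: EUR 9295.35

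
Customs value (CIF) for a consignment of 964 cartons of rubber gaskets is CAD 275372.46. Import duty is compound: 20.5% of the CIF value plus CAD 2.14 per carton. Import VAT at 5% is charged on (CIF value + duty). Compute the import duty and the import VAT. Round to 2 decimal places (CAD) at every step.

Import duty: CAD 58514.31; import VAT: CAD 16694.34

Ad valorem component: 275372.46 × 20.5% = 56451.35
Specific component: 964 × 2.14 = 2062.96
Import duty = 56451.35 + 2062.96 = 58514.31
VAT base = CIF + duty = 275372.46 + 58514.31 = 333886.77
Import VAT = 333886.77 × 5% = 16694.34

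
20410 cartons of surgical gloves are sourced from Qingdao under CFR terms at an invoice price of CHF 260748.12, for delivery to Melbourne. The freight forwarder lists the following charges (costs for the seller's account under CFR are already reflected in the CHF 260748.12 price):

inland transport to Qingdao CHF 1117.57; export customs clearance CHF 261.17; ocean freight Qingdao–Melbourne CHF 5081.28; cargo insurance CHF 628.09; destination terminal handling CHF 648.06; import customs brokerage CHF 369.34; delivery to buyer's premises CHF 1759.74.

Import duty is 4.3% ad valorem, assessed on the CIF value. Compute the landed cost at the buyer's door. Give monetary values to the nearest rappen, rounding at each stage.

CFR: the seller pays costs through ocean freight to the destination port, but not insurance.
Already in the invoice (seller's account under CFR): inland to port, export clearance, freight — exclude.
CIF value = CFR price + insurance = 260748.12 + 628.09 = 261376.21
Import duty = 261376.21 × 4.3% = 11239.18
Buyer bears: insurance 628.09 + destination terminal 648.06 + brokerage 369.34 + delivery 1759.74 + duty 11239.18 = 14644.41
Landed cost = invoice 260748.12 + 14644.41 = 275392.53

Total landed cost: CHF 275392.53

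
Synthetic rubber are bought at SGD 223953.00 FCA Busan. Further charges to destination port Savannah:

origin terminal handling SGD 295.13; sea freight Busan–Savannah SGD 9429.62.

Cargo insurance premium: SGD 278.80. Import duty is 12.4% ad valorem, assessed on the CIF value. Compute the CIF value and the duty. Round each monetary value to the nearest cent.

CIF value: SGD 233956.55; import duty: SGD 29010.61

CIF = FCA price + pre-shipment costs + freight + insurance
CIF = 223953.00 + 295.13 + 9429.62 + 278.80 = 233956.55
Import duty = 233956.55 × 12.4% = 29010.61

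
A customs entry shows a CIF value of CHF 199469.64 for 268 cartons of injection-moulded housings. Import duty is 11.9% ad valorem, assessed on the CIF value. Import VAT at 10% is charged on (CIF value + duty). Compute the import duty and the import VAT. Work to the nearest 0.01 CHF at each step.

Import duty: CHF 23736.89; import VAT: CHF 22320.65

Import duty = 199469.64 × 11.9% = 23736.89
VAT base = CIF + duty = 199469.64 + 23736.89 = 223206.53
Import VAT = 223206.53 × 10% = 22320.65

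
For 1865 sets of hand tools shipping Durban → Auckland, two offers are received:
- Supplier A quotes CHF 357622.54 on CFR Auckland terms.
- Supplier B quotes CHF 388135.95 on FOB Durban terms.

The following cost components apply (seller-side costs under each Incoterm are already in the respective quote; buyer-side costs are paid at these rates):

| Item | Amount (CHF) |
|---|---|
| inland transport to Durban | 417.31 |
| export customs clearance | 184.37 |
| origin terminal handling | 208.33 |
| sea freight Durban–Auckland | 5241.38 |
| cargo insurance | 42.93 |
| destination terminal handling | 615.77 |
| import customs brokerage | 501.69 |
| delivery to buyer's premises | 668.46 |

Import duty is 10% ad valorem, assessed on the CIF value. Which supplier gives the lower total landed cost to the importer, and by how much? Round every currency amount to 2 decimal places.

Supplier A is cheaper by CHF 39330.27

Supplier A (CFR):
CIF value = CFR price + insurance = 357622.54 + 42.93 = 357665.47
Import duty = 357665.47 × 10% = 35766.55
Buyer bears (A): 42.93 + 615.77 + 501.69 + 668.46 = 1828.85
Landed cost (A) = invoice 357622.54 + 1828.85 + duty 35766.55 = 395217.94
Supplier B (FOB):
CIF value = FOB price + freight + insurance = 388135.95 + 5241.38 + 42.93 = 393420.26
Import duty = 393420.26 × 10% = 39342.03
Buyer bears (B): 5241.38 + 42.93 + 615.77 + 501.69 + 668.46 = 7070.23
Landed cost (B) = invoice 388135.95 + 7070.23 + duty 39342.03 = 434548.21
Difference = |395217.94 − 434548.21| = 39330.27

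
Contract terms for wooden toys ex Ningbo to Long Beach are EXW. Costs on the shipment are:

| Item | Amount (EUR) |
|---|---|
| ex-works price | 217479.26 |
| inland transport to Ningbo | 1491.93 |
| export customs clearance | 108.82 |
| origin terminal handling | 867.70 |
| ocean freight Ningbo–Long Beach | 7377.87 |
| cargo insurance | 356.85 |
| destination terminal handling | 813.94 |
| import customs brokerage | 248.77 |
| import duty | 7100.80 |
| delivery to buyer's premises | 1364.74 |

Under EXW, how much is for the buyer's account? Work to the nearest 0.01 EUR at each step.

EXW: the seller makes goods available at their premises; the buyer bears all onward costs.
Seller's account: goods 217479.26 = 217479.26
Buyer's account: inland to port 1491.93 + export clearance 108.82 + origin terminal 867.70 + freight 7377.87 + insurance 356.85 + destination terminal 813.94 + brokerage 248.77 + duty 7100.80 + delivery 1364.74 = 19731.42

Buyer's account: EUR 19731.42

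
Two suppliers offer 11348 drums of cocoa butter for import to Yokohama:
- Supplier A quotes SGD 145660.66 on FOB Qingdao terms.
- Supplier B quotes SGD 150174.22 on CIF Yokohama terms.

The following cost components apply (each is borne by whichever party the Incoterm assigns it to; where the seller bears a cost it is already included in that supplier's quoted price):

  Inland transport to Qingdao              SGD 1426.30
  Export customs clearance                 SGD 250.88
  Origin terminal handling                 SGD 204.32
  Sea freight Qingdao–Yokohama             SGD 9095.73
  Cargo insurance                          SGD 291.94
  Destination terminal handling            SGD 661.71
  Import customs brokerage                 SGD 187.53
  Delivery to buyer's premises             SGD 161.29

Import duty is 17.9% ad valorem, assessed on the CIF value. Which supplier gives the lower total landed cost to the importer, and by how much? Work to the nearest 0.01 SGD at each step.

Supplier A (FOB):
CIF value = FOB price + freight + insurance = 145660.66 + 9095.73 + 291.94 = 155048.33
Import duty = 155048.33 × 17.9% = 27753.65
Buyer bears (A): 9095.73 + 291.94 + 661.71 + 187.53 + 161.29 = 10398.20
Landed cost (A) = invoice 145660.66 + 10398.20 + duty 27753.65 = 183812.51
Supplier B (CIF):
The CIF price already equals the CIF value: 150174.22
Import duty = 150174.22 × 17.9% = 26881.19
Buyer bears (B): 661.71 + 187.53 + 161.29 = 1010.53
Landed cost (B) = invoice 150174.22 + 1010.53 + duty 26881.19 = 178065.94
Difference = |183812.51 − 178065.94| = 5746.57

Supplier B is cheaper by SGD 5746.57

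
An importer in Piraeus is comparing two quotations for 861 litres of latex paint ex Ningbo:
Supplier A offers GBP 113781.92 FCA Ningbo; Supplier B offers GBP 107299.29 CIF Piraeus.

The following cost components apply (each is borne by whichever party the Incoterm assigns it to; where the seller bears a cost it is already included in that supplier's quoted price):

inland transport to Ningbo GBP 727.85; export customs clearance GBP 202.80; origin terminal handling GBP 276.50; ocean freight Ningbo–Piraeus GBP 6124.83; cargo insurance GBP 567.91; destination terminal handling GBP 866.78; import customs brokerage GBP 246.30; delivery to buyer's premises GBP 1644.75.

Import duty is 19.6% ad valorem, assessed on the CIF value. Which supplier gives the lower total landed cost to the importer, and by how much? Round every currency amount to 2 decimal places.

Supplier B is cheaper by GBP 16088.44

Supplier A (FCA):
CIF value = FCA price + origin terminal + freight + insurance = 113781.92 + 276.50 + 6124.83 + 567.91 = 120751.16
Import duty = 120751.16 × 19.6% = 23667.23
Buyer bears (A): 276.50 + 6124.83 + 567.91 + 866.78 + 246.30 + 1644.75 = 9727.07
Landed cost (A) = invoice 113781.92 + 9727.07 + duty 23667.23 = 147176.22
Supplier B (CIF):
The CIF price already equals the CIF value: 107299.29
Import duty = 107299.29 × 19.6% = 21030.66
Buyer bears (B): 866.78 + 246.30 + 1644.75 = 2757.83
Landed cost (B) = invoice 107299.29 + 2757.83 + duty 21030.66 = 131087.78
Difference = |147176.22 − 131087.78| = 16088.44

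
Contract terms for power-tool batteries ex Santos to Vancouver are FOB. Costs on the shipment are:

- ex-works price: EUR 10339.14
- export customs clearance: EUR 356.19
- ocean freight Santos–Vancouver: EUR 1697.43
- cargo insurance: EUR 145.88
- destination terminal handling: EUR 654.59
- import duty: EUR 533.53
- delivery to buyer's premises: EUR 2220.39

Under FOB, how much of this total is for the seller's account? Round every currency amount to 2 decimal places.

FOB: the seller bears costs until goods are on board at the origin port; the buyer bears freight, insurance and all costs thereafter.
Seller's account: goods 10339.14 + export clearance 356.19 = 10695.33
Buyer's account: freight 1697.43 + insurance 145.88 + destination terminal 654.59 + duty 533.53 + delivery 2220.39 = 5251.82

Seller's account: EUR 10695.33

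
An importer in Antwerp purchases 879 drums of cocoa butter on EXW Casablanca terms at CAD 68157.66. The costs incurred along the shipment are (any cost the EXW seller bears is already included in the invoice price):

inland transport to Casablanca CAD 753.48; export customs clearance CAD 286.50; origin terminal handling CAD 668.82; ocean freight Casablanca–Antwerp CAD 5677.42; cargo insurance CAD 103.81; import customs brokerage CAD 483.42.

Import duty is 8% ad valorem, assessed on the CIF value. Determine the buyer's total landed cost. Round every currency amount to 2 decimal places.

Total landed cost: CAD 82182.93

EXW: the seller makes goods available at their premises; the buyer bears all onward costs.
CIF value = EXW price + inland to port + export clearance + origin terminal + freight + insurance = 68157.66 + 753.48 + 286.50 + 668.82 + 5677.42 + 103.81 = 75647.69
Import duty = 75647.69 × 8% = 6051.82
Buyer bears: inland to port 753.48 + export clearance 286.50 + origin terminal 668.82 + freight 5677.42 + insurance 103.81 + brokerage 483.42 + duty 6051.82 = 14025.27
Landed cost = invoice 68157.66 + 14025.27 = 82182.93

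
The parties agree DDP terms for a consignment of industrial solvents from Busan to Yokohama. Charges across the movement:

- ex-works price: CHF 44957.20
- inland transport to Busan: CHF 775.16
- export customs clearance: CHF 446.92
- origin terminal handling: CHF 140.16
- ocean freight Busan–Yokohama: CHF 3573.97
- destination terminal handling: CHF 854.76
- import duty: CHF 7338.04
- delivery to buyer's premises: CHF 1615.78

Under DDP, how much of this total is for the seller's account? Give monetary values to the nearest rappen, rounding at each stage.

Seller's account: CHF 59701.99

DDP: the seller bears all costs including import duty.
Seller's account: goods 44957.20 + inland to port 775.16 + export clearance 446.92 + origin terminal 140.16 + freight 3573.97 + destination terminal 854.76 + duty 7338.04 + delivery 1615.78 = 59701.99
Buyer's account: 0.00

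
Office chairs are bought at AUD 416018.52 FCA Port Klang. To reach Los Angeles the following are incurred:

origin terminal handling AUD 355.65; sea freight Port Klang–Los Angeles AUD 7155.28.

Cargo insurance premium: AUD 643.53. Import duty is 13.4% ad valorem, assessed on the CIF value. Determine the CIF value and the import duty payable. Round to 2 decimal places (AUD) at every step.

CIF = FCA price + pre-shipment costs + freight + insurance
CIF = 416018.52 + 355.65 + 7155.28 + 643.53 = 424172.98
Import duty = 424172.98 × 13.4% = 56839.18

CIF value: AUD 424172.98; import duty: AUD 56839.18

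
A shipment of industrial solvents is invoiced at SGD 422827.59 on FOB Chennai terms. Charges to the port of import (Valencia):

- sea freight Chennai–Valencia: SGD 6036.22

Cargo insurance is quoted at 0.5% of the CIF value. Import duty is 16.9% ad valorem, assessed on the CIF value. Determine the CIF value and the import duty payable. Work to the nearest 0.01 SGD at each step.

Let C be the CIF value. C = FOB price + freight + 0.5% × C
C − 0.5% × C = 422827.59 + 6036.22
0.995 × C = 428863.81
C = 428863.81 / 0.995 = 431018.90
Insurance premium = 0.5% × 431018.90 = 2155.09
Import duty = 431018.90 × 16.9% = 72842.19

CIF value: SGD 431018.90; import duty: SGD 72842.19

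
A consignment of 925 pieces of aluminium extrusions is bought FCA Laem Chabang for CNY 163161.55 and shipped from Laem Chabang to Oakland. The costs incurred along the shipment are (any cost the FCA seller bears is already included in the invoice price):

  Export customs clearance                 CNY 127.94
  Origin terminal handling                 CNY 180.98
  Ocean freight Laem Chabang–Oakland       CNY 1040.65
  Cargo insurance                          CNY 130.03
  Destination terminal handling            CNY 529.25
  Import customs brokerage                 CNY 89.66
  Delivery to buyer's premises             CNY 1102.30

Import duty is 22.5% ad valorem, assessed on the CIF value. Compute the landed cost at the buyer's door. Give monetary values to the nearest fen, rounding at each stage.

FCA: the seller delivers export-cleared goods to the carrier; the buyer bears costs from that point.
Already in the invoice (seller's account under FCA): export clearance — exclude.
CIF value = FCA price + origin terminal + freight + insurance = 163161.55 + 180.98 + 1040.65 + 130.03 = 164513.21
Import duty = 164513.21 × 22.5% = 37015.47
Buyer bears: origin terminal 180.98 + freight 1040.65 + insurance 130.03 + destination terminal 529.25 + brokerage 89.66 + delivery 1102.30 + duty 37015.47 = 40088.34
Landed cost = invoice 163161.55 + 40088.34 = 203249.89

Total landed cost: CNY 203249.89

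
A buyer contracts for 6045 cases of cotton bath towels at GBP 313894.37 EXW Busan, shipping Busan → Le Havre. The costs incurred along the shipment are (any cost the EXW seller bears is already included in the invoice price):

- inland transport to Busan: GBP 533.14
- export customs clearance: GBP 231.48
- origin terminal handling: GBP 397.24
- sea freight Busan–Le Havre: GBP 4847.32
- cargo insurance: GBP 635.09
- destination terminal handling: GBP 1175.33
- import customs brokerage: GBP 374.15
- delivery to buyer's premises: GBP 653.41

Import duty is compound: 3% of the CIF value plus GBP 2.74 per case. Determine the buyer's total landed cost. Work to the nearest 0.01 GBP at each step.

Total landed cost: GBP 348920.99

EXW: the seller makes goods available at their premises; the buyer bears all onward costs.
CIF value = EXW price + inland to port + export clearance + origin terminal + freight + insurance = 313894.37 + 533.14 + 231.48 + 397.24 + 4847.32 + 635.09 = 320538.64
Ad valorem component: 320538.64 × 3% = 9616.16
Specific component: 6045 × 2.74 = 16563.30
Import duty = 9616.16 + 16563.30 = 26179.46
Buyer bears: inland to port 533.14 + export clearance 231.48 + origin terminal 397.24 + freight 4847.32 + insurance 635.09 + destination terminal 1175.33 + brokerage 374.15 + delivery 653.41 + duty 26179.46 = 35026.62
Landed cost = invoice 313894.37 + 35026.62 = 348920.99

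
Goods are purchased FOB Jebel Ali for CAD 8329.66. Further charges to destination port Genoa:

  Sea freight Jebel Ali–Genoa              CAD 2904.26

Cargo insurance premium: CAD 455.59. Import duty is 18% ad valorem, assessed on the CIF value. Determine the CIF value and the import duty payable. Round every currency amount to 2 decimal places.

CIF value: CAD 11689.51; import duty: CAD 2104.11

CIF = FOB price + freight + insurance
CIF = 8329.66 + 2904.26 + 455.59 = 11689.51
Import duty = 11689.51 × 18% = 2104.11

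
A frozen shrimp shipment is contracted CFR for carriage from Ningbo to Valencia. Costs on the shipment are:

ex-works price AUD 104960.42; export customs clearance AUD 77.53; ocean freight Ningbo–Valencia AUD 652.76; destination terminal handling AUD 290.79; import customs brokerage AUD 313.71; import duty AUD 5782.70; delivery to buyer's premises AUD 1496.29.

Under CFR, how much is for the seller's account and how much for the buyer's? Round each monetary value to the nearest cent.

CFR: the seller pays costs through ocean freight to the destination port, but not insurance.
Seller's account: goods 104960.42 + export clearance 77.53 + freight 652.76 = 105690.71
Buyer's account: destination terminal 290.79 + brokerage 313.71 + duty 5782.70 + delivery 1496.29 = 7883.49

Seller: AUD 105690.71; buyer: AUD 7883.49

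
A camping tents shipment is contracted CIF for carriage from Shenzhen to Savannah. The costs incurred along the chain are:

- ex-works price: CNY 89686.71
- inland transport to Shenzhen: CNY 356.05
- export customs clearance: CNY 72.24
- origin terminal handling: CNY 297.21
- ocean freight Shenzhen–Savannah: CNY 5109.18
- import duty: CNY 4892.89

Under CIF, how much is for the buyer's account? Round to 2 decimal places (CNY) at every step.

Buyer's account: CNY 4892.89

CIF: the seller pays costs through ocean freight and marine insurance to the destination port.
Seller's account: goods 89686.71 + inland to port 356.05 + export clearance 72.24 + origin terminal 297.21 + freight 5109.18 = 95521.39
Buyer's account: duty 4892.89 = 4892.89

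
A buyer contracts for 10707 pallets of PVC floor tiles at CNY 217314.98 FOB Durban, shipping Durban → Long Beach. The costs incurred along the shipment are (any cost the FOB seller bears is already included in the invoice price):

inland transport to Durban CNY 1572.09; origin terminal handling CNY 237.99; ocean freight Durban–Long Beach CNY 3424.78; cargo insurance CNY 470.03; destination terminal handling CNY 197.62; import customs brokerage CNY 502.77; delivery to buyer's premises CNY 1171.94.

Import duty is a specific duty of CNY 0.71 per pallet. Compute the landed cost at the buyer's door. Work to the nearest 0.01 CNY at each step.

Total landed cost: CNY 230684.09

FOB: the seller bears costs until goods are on board at the origin port; the buyer bears freight, insurance and all costs thereafter.
Already in the invoice (seller's account under FOB): inland to port, origin terminal — exclude.
CIF value = FOB price + freight + insurance = 217314.98 + 3424.78 + 470.03 = 221209.79
Import duty = 10707 × 0.71 = 7601.97
Buyer bears: freight 3424.78 + insurance 470.03 + destination terminal 197.62 + brokerage 502.77 + delivery 1171.94 + duty 7601.97 = 13369.11
Landed cost = invoice 217314.98 + 13369.11 = 230684.09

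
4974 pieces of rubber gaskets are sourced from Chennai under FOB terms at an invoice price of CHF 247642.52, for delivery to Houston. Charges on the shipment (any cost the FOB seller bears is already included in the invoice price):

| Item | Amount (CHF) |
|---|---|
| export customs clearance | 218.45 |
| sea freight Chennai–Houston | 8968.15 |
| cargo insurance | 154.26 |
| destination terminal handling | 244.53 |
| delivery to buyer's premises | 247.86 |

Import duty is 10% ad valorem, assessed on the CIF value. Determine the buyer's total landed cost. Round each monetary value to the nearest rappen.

FOB: the seller bears costs until goods are on board at the origin port; the buyer bears freight, insurance and all costs thereafter.
Already in the invoice (seller's account under FOB): export clearance — exclude.
CIF value = FOB price + freight + insurance = 247642.52 + 8968.15 + 154.26 = 256764.93
Import duty = 256764.93 × 10% = 25676.49
Buyer bears: freight 8968.15 + insurance 154.26 + destination terminal 244.53 + delivery 247.86 + duty 25676.49 = 35291.29
Landed cost = invoice 247642.52 + 35291.29 = 282933.81

Total landed cost: CHF 282933.81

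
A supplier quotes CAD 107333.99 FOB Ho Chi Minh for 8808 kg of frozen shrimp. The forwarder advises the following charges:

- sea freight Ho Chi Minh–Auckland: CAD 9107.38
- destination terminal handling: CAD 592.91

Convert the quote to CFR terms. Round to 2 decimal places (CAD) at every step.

Not relevant to the conversion: destination terminal — on the buyer under both terms; not part of either seller's price.
From FOB to CFR, the seller additionally bears: freight.
CFR price = 107333.99 + 9107.38 = 116441.37

CFR price: CAD 116441.37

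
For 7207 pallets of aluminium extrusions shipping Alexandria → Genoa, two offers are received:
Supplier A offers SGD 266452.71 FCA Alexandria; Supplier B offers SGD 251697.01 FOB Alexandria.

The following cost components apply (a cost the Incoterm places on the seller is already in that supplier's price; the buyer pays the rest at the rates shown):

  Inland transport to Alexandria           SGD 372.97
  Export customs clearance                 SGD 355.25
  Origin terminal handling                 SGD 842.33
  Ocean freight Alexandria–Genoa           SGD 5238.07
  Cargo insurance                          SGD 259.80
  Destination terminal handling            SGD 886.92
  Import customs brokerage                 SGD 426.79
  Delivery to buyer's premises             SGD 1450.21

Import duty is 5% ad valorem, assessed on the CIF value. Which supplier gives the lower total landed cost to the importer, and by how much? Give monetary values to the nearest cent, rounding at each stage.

Supplier A (FCA):
CIF value = FCA price + origin terminal + freight + insurance = 266452.71 + 842.33 + 5238.07 + 259.80 = 272792.91
Import duty = 272792.91 × 5% = 13639.65
Buyer bears (A): 842.33 + 5238.07 + 259.80 + 886.92 + 426.79 + 1450.21 = 9104.12
Landed cost (A) = invoice 266452.71 + 9104.12 + duty 13639.65 = 289196.48
Supplier B (FOB):
CIF value = FOB price + freight + insurance = 251697.01 + 5238.07 + 259.80 = 257194.88
Import duty = 257194.88 × 5% = 12859.74
Buyer bears (B): 5238.07 + 259.80 + 886.92 + 426.79 + 1450.21 = 8261.79
Landed cost (B) = invoice 251697.01 + 8261.79 + duty 12859.74 = 272818.54
Difference = |289196.48 − 272818.54| = 16377.94

Supplier B is cheaper by SGD 16377.94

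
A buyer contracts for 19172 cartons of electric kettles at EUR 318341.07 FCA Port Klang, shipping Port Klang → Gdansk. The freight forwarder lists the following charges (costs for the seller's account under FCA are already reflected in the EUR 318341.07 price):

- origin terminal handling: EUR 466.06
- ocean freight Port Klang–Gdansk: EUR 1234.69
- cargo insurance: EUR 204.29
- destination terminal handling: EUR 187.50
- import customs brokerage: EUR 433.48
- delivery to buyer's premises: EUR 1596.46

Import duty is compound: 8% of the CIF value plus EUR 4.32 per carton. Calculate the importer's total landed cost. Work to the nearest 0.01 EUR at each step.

Total landed cost: EUR 430906.28

FCA: the seller delivers export-cleared goods to the carrier; the buyer bears costs from that point.
CIF value = FCA price + origin terminal + freight + insurance = 318341.07 + 466.06 + 1234.69 + 204.29 = 320246.11
Ad valorem component: 320246.11 × 8% = 25619.69
Specific component: 19172 × 4.32 = 82823.04
Import duty = 25619.69 + 82823.04 = 108442.73
Buyer bears: origin terminal 466.06 + freight 1234.69 + insurance 204.29 + destination terminal 187.50 + brokerage 433.48 + delivery 1596.46 + duty 108442.73 = 112565.21
Landed cost = invoice 318341.07 + 112565.21 = 430906.28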